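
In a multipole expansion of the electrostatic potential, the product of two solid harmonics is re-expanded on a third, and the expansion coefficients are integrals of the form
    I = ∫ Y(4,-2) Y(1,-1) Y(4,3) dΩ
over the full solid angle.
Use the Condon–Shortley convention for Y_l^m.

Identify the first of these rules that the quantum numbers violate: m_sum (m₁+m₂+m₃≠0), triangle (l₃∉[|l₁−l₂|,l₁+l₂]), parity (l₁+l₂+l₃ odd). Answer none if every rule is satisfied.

parity

azimuthal sum: -2 − 1 + 3 = 0  ✓
3 ≤ 4 ≤ 5 (triangle on l)  ✓
L = 4 + 1 + 4 = 9 (odd)  ✗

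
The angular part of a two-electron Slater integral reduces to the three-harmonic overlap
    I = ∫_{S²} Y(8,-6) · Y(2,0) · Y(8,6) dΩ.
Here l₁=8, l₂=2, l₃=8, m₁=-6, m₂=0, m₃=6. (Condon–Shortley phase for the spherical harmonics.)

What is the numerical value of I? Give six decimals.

Rules hold: Σm=0, L=18 even, 6≤8≤10.
N = 17·5·17 = 1445
Δ = 2!·14!·2!/19! = 1/348840
Racah Σ t=0..2: t=0:+1/116121600 t=1:−1/25401600 t=2:+1/116121600 = -1/45158400
⇒ 3j(8 2 8; 0 0 0)² = 24/1615, sgn -1
Racah Σ t=0..2: t=0:+1/348713164800 t=1:−1/6227020800 t=2:+1/3832012800 = 1/9686476800
⇒ 3j(8 2 8; -6 0 6)² = 6/1615, sgn +1
4πI² = N·(3j₀)²·(3jₘ)² = 144/1805
I = -1·√(0.0797784/4π) = -0.07967787

-0.079678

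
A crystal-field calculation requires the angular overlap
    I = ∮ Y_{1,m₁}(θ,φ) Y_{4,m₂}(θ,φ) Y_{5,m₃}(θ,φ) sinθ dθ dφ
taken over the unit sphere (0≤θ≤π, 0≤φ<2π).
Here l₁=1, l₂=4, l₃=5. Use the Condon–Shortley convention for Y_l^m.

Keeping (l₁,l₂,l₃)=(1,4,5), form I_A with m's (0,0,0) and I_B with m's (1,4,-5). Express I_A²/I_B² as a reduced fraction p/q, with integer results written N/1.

Same 1,4,5: normalisation and zero-m 3j drop out of the ratio.
A: Δ: 0! 2! 8! / 11! → 1/495; sum: t=0:+1/576 = 1/576; 3j²(1 4 5; 0 0 0) = Δ·Π!·Σ² = 5/99  (sign -1)
B: Δ: 0! 2! 8! / 11! → 1/495; sum: t=0:+1/80640 = 1/80640; 3j²(1 4 5; 1 4 -5) = Δ·Π!·Σ² = 1/11  (sign +1)
I_A²/I_B² = (5/99)/(1/11) = 5/9

5/9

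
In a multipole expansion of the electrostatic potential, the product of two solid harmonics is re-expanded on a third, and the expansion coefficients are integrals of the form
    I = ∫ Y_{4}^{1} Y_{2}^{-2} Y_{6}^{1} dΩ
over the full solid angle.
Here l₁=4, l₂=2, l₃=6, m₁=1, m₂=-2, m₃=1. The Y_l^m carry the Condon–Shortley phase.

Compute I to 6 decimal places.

Rules hold: Σm=0, L=12 even, 2≤6≤6.
N = 9·5·13 = 585
Δ = 0!·8!·4!/13! = 1/6435
Racah Σ t=0..0: t=0:+1/2304 = 1/2304
⇒ 3j(4 2 6; 0 0 0)² = 5/143, sgn +1
Racah Σ t=0..0: t=0:+1/17280 = 1/17280
⇒ 3j(4 2 6; 1 -2 1)² = 7/1287, sgn -1
4πI² = N·(3j₀)²·(3jₘ)² = 175/1573
I = -1·√(0.111252/4π) = -0.09409136

-0.094091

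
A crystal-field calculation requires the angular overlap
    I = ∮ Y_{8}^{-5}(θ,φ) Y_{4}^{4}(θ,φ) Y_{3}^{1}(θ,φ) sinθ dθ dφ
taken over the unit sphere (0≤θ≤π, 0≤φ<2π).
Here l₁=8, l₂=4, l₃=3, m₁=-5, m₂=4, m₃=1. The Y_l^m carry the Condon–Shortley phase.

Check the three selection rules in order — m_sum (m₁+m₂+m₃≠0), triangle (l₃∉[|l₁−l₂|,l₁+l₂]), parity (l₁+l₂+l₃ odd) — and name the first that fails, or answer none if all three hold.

triangle

Σmᵢ = 0  ✓
l₃∈[|l₁−l₂|,l₁+l₂]=[4,12], have l₃=3  ✗
Σlᵢ = 15 ⇒ odd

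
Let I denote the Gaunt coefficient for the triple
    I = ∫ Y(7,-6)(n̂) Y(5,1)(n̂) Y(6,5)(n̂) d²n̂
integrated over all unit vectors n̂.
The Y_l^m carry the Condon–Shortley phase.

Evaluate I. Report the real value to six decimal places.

m-sum 0 ✓  L=18 even ✓  2≤6≤12 ✓
Π(2lᵢ+1) = 15×11×13 = 2145
triangle coeff Δ(7,5,6) = 1/174594420
Σ_t [1,5]: t=1:−1/4147200 t=2:+1/207360 t=3:−1/82944 t=4:+1/207360 t=5:−1/4147200 = -1/345600
(3j)²=420/46189 [(7 5 6; 0 0 0)], sign=-1
Σ_t [5,6]: t=5:−1/29030400 t=6:+1/87091200 = -1/43545600
(3j)²=88/6783 [(7 5 6; -6 1 5)], sign=+1
⇒ 4πI² = 26400/104329
I = (-1)√(26400/104329/(4π)) = -0.14190396

-0.141904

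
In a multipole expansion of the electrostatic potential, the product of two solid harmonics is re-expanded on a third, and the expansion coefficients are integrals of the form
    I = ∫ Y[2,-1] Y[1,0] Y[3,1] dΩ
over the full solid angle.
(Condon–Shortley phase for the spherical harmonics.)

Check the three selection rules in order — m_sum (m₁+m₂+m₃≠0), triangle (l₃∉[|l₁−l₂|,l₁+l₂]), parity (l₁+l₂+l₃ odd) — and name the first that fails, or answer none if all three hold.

m₁+m₂+m₃ = -1 + 0 + 1 = 0  ✓
triangle: |2−1|=1 ≤ l₃=3 ≤ 2+1=3  ✓
parity: l₁+l₂+l₃ = 6 is even  ✓

none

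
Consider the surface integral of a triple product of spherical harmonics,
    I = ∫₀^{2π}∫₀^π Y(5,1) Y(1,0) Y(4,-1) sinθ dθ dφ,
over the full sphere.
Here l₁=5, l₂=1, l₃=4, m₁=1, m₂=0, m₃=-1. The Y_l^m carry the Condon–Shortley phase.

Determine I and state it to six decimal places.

-0.240571

Rules hold: Σm=0, L=10 even, 4≤4≤6.
N = 11·3·9 = 297
Δ = 2!·8!·0!/11! = 1/495
Racah Σ t=1..1: t=1:−1/576 = -1/576
⇒ 3j(5 1 4; 0 0 0)² = 5/99, sgn -1
Racah Σ t=1..1: t=1:−1/720 = -1/720
⇒ 3j(5 1 4; 1 0 -1)² = 8/165, sgn +1
4πI² = N·(3j₀)²·(3jₘ)² = 8/11
I = -1·√(0.727273/4π) = -0.24057125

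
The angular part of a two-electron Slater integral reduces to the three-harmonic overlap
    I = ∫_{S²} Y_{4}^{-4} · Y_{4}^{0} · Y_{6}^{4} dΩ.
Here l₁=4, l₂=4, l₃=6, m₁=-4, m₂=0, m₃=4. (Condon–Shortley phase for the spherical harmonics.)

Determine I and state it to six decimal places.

m-sum 0 ✓  L=14 even ✓  0≤6≤8 ✓
Π(2lᵢ+1) = 9×9×13 = 1053
triangle coeff Δ(4,4,6) = 1/1261260
Σ_t [0,2]: t=0:+1/4608 t=1:−1/1296 t=2:+1/4608 = -7/20736
(3j)²=20/1287 [(4 4 6; 0 0 0)], sign=-1
Σ_t [2,2]: t=2:+1/69120 = 1/69120
(3j)²=4/143 [(4 4 6; -4 0 4)], sign=+1
⇒ 4πI² = 720/1573
I = (-1)√(720/1573/(4π)) = -0.19085211

-0.190852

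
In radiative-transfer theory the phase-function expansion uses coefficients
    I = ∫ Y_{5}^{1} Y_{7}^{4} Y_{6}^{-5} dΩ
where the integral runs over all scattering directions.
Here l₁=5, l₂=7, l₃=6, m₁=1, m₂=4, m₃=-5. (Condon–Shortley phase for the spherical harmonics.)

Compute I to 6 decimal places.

0.069574

Checks pass: Σm=0; 18 even; l₃=6∈[2,12].
(2·5+1)(2·7+1)(2·6+1) = 2145
Δ: 6! 4! 8! / 19! → 1/174594420
sum: t=1:−1/4147200 t=2:+1/207360 t=3:−1/82944 t=4:+1/207360 t=5:−1/4147200 = -1/345600
3j²(5 7 6; 0 0 0) = Δ·Π!·Σ² = 420/46189  (sign -1)
sum: t=3:−1/8709120 t=4:+1/5806080 = 1/17418240
3j²(5 7 6; 1 4 -5) = Δ·Π!·Σ² = 275/88179  (sign -1)
combine: 4πI² = 2145·420/46189·275/88179 = 82500/1356277
take √, sign +1: I = 0.06957414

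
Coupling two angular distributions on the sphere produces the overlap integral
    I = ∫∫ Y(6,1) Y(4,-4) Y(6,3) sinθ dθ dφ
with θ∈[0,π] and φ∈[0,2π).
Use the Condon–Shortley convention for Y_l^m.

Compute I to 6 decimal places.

m-sum 0 ✓  L=16 even ✓  2≤6≤10 ✓
Π(2lᵢ+1) = 13×9×13 = 1521
triangle coeff Δ(6,4,6) = 1/15315300
Σ_t [0,4]: t=0:+1/829440 t=1:−1/25920 t=2:+1/9216 t=3:−1/25920 t=4:+1/829440 = 7/207360
(3j)²=28/2431 [(6 4 6; 0 0 0)], sign=+1
Σ_t [0,0]: t=0:+1/414720 = 1/414720
(3j)²=49/2431 [(6 4 6; 1 -4 3)], sign=-1
⇒ 4πI² = 12348/34969
I = (-1)√(12348/34969/(4π)) = -0.16763001

-0.167630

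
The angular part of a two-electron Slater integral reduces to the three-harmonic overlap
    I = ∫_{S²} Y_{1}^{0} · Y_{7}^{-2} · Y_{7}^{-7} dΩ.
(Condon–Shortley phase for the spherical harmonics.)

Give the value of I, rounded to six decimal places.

0.000000

Σmᵢ = -9 ≠ 0, so the φ-integral vanishes; I = 0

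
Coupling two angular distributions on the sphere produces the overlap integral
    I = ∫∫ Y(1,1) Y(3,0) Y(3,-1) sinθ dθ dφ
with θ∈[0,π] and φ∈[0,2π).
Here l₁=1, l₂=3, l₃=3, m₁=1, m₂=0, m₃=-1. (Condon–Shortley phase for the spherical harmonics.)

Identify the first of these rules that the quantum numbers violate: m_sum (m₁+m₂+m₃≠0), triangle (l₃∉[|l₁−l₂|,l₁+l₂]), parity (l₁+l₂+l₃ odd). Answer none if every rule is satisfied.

parity

m₁+m₂+m₃ = 1 + 0 − 1 = 0  ✓
triangle: |1−3|=2 ≤ l₃=3 ≤ 1+3=4  ✓
parity: l₁+l₂+l₃ = 7 is odd  ✗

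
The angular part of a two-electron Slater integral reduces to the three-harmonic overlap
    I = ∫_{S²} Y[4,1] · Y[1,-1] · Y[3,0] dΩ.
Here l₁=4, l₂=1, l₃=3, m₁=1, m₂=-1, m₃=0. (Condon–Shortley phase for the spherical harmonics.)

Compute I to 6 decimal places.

-0.194664

Rules hold: Σm=0, L=8 even, 3≤3≤5.
N = 9·3·7 = 189
Δ = 2!·6!·0!/9! = 1/252
Racah Σ t=1..1: t=1:−1/36 = -1/36
⇒ 3j(4 1 3; 0 0 0)² = 4/63, sgn +1
Racah Σ t=0..0: t=0:+1/72 = 1/72
⇒ 3j(4 1 3; 1 -1 0)² = 5/126, sgn -1
4πI² = N·(3j₀)²·(3jₘ)² = 10/21
I = -1·√(0.47619/4π) = -0.19466390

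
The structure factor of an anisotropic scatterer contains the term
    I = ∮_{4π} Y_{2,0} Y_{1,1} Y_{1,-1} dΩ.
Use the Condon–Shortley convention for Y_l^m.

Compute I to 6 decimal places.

Checks pass: Σm=0; 4 even; l₃=1∈[1,3].
(2·2+1)(2·1+1)(2·1+1) = 45
Δ: 2! 2! 0! / 5! → 1/30
sum: t=1:−1/1 = -1/1
3j²(2 1 1; 0 0 0) = Δ·Π!·Σ² = 2/15  (sign +1)
sum: t=2:+1/4 = 1/4
3j²(2 1 1; 0 1 -1) = Δ·Π!·Σ² = 1/30  (sign +1)
combine: 4πI² = 45·2/15·1/30 = 1/5
take √, sign +1: I = 0.12615663

0.126157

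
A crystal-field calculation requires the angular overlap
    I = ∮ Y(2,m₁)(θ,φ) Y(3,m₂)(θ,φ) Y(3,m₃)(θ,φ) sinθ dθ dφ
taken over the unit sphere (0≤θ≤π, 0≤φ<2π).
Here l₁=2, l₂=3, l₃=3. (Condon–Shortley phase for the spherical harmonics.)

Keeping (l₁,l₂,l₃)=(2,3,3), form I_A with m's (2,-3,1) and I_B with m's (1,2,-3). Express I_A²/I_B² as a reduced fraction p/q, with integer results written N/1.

Shared (l₁,l₂,l₃)=(2,3,3): N and (l;000)² cancel in I_A²/I_B².
A: Δ = 2!·2!·4!/9! = 1/3780; Racah Σ t=0..0: t=0:+1/96 = 1/96; ⇒ 3j(2 3 3; 2 -3 1)² = 1/42, sgn +1
B: Δ = 2!·2!·4!/9! = 1/3780; Racah Σ t=1..1: t=1:−1/48 = -1/48; ⇒ 3j(2 3 3; 1 2 -3)² = 5/84, sgn -1
I_A²/I_B² = (1/42)/(5/84) = 2/5

2/5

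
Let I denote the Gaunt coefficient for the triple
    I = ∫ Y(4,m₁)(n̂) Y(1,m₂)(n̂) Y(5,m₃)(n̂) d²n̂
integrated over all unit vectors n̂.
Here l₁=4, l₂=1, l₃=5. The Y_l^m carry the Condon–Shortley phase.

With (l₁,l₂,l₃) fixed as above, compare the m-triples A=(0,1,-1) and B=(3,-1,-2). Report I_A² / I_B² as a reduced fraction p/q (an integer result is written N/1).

Shared (l₁,l₂,l₃)=(4,1,5): N and (l;000)² cancel in I_A²/I_B².
A: Δ = 0!·8!·2!/11! = 1/495; Racah Σ t=0..0: t=0:+1/1152 = 1/1152; ⇒ 3j(4 1 5; 0 1 -1)² = 1/33, sgn +1
B: Δ = 0!·8!·2!/11! = 1/495; Racah Σ t=0..0: t=0:+1/10080 = 1/10080; ⇒ 3j(4 1 5; 3 -1 -2)² = 1/165, sgn -1
I_A²/I_B² = (1/33)/(1/165) = 5/1

5/1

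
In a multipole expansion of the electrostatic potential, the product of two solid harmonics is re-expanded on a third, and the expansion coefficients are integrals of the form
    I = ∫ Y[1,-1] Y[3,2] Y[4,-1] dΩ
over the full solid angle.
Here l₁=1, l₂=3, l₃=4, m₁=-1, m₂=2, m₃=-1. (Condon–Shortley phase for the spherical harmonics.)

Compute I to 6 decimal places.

Rules hold: Σm=0, L=8 even, 2≤4≤4.
N = 3·7·9 = 189
Δ = 0!·2!·6!/9! = 1/252
Racah Σ t=0..0: t=0:+1/36 = 1/36
⇒ 3j(1 3 4; 0 0 0)² = 4/63, sgn +1
Racah Σ t=0..0: t=0:+1/240 = 1/240
⇒ 3j(1 3 4; -1 2 -1)² = 1/84, sgn -1
4πI² = N·(3j₀)²·(3jₘ)² = 1/7
I = -1·√(0.142857/4π) = -0.10662181

-0.106622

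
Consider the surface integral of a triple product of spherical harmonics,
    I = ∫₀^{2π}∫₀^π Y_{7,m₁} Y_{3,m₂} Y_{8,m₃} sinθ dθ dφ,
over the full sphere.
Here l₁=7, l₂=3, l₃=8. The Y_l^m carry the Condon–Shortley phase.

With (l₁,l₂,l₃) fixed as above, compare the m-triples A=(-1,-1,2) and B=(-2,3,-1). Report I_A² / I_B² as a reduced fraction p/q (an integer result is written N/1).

Shared (l₁,l₂,l₃)=(7,3,8): N and (l;000)² cancel in I_A²/I_B².
A: Δ = 2!·12!·4!/19! = 1/5290740; Racah Σ t=0..2: t=0:+1/7741440 t=1:−1/3628800 t=2:+1/24883200 = -37/348364800; ⇒ 3j(7 3 8; -1 -1 2)² = 1369/176358, sgn -1
B: Δ = 2!·12!·4!/19! = 1/5290740; Racah Σ t=2..2: t=2:+1/29030400 = 1/29030400; ⇒ 3j(7 3 8; -2 3 -1)² = 54/4199, sgn -1
I_A²/I_B² = (1369/176358)/(54/4199) = 1369/2268

1369/2268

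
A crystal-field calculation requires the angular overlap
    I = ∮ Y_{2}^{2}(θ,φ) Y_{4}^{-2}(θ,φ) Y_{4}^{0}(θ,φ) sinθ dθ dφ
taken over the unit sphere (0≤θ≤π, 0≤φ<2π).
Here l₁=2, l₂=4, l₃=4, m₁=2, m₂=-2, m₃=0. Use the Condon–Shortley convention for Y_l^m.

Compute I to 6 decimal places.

Rules hold: Σm=0, L=10 even, 2≤4≤6.
N = 5·9·9 = 405
Δ = 2!·2!·6!/11! = 1/13860
Racah Σ t=0..2: t=0:+1/192 t=1:−1/36 t=2:+1/192 = -5/288
⇒ 3j(2 4 4; 0 0 0)² = 20/693, sgn -1
Racah Σ t=0..0: t=0:+1/192 = 1/192
⇒ 3j(2 4 4; 2 -2 0)² = 3/77, sgn +1
4πI² = N·(3j₀)²·(3jₘ)² = 2700/5929
I = -1·√(0.455389/4π) = -0.19036462

-0.190365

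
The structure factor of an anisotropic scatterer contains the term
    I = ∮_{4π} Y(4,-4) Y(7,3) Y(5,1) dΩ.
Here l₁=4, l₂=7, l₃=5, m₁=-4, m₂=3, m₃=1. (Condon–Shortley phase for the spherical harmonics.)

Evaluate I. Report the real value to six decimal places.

m-sum 0 ✓  L=16 even ✓  3≤5≤11 ✓
Π(2lᵢ+1) = 9×15×11 = 1485
triangle coeff Δ(4,7,5) = 1/6126120
Σ_t [2,4]: t=2:+1/69120 t=3:−1/20736 t=4:+1/69120 = -1/51840
(3j)²=280/21879 [(4 7 5; 0 0 0)], sign=+1
Σ_t [6,6]: t=6:+1/829440 = 1/829440
(3j)²=35/2431 [(4 7 5; -4 3 1)], sign=+1
⇒ 4πI² = 147000/537251
I = (+1)√(147000/537251/(4π)) = 0.14755880

0.147559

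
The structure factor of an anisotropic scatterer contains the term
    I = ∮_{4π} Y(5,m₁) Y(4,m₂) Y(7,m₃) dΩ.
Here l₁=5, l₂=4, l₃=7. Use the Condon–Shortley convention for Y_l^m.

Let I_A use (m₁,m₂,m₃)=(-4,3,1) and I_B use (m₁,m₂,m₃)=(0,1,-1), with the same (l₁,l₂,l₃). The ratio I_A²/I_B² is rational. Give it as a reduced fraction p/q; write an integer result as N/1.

Shared (l₁,l₂,l₃)=(5,4,7): N and (l;000)² cancel in I_A²/I_B².
A: Δ = 2!·8!·6!/17! = 1/6126120; Racah Σ t=1..2: t=1:−1/29030400 t=2:+1/1209600 = 23/29030400; ⇒ 3j(5 4 7; -4 3 1)² = 529/97240, sgn +1
B: Δ = 2!·8!·6!/17! = 1/6126120; Racah Σ t=0..2: t=0:+1/172800 t=1:−1/27648 t=2:+1/51840 = -23/2073600; ⇒ 3j(5 4 7; 0 1 -1)² = 529/87516, sgn -1
I_A²/I_B² = (529/97240)/(529/87516) = 9/10

9/10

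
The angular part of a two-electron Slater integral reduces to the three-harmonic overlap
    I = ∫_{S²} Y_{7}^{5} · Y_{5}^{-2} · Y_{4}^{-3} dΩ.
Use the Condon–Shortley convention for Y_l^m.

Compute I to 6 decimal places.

Rules hold: Σm=0, L=16 even, 2≤4≤12.
N = 15·11·9 = 1485
Δ = 8!·6!·2!/17! = 1/6126120
Racah Σ t=3..5: t=3:−1/69120 t=4:+1/20736 t=5:−1/69120 = 1/51840
⇒ 3j(7 5 4; 0 0 0)² = 280/21879, sgn +1
Racah Σ t=1..2: t=1:−1/1209600 t=2:+1/1036800 = 1/7257600
⇒ 3j(7 5 4; 5 -2 -3)² = 1/2210, sgn -1
4πI² = N·(3j₀)²·(3jₘ)² = 420/48841
I = -1·√(0.00859933/4π) = -0.02615938

-0.026159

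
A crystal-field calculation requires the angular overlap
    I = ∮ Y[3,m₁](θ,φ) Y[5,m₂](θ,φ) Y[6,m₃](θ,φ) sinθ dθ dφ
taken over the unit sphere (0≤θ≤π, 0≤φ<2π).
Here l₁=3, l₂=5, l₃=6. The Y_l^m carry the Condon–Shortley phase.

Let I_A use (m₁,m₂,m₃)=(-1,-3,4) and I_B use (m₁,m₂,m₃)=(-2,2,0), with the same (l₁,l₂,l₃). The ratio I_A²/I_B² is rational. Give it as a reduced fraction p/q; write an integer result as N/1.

Same 3,5,6: normalisation and zero-m 3j drop out of the ratio.
A: Δ: 2! 4! 8! / 15! → 1/675675; sum: t=0:+1/69120 t=1:−1/30240 t=2:+1/322560 = -1/64512; 3j²(3 5 6; -1 -3 4) = Δ·Π!·Σ² = 10/1001  (sign -1)
B: Δ: 2! 4! 8! / 15! → 1/675675; sum: t=1:−1/34560 t=2:+1/8640 = 1/11520; 3j²(3 5 6; -2 2 0) = Δ·Π!·Σ² = 3/143  (sign +1)
I_A²/I_B² = (10/1001)/(3/143) = 10/21

10/21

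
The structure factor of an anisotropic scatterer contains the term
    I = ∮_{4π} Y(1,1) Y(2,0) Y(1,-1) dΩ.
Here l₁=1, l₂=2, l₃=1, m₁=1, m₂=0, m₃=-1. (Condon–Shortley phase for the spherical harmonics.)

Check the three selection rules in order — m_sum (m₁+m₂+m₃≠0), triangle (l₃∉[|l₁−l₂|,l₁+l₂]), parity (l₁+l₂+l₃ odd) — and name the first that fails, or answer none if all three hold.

Σmᵢ = 0  ✓
l₃∈[|l₁−l₂|,l₁+l₂]=[1,3], have l₃=1  ✓
Σlᵢ = 4 ⇒ even  ✓

none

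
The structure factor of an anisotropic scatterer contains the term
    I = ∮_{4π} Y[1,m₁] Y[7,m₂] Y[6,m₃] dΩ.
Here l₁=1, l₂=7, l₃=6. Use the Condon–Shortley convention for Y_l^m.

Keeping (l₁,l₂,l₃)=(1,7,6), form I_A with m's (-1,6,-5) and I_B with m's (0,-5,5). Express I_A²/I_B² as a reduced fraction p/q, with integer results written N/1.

Same 1,7,6: normalisation and zero-m 3j drop out of the ratio.
A: Δ: 2! 0! 12! / 15! → 1/1365; sum: t=2:+1/79833600 = 1/79833600; 3j²(1 7 6; -1 6 -5) = Δ·Π!·Σ² = 2/35  (sign -1)
B: Δ: 2! 0! 12! / 15! → 1/1365; sum: t=1:−1/39916800 = -1/39916800; 3j²(1 7 6; 0 -5 5) = Δ·Π!·Σ² = 8/455  (sign +1)
I_A²/I_B² = (2/35)/(8/455) = 13/4

13/4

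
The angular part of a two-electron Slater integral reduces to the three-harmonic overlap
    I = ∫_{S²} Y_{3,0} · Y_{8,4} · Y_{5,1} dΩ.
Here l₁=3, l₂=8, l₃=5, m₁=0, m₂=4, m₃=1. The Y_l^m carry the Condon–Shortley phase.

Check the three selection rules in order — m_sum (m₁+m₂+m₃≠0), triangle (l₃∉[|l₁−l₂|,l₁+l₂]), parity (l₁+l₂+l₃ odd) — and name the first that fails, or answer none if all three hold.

azimuthal sum: 0 + 4 + 1 = 5  ✗
5 ≤ 5 ≤ 11 (triangle on l)
L = 3 + 8 + 5 = 16 (even)

m_sum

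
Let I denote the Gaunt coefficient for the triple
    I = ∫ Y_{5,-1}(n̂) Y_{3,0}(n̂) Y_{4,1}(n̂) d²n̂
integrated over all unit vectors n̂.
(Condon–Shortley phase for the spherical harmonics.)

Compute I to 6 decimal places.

-0.115089

m-sum 0 ✓  L=12 even ✓  2≤4≤8 ✓
Π(2lᵢ+1) = 11×7×9 = 693
triangle coeff Δ(5,3,4) = 1/180180
Σ_t [1,3]: t=1:−1/576 t=2:+1/144 t=3:−1/576 = 1/288
(3j)²=20/1001 [(5 3 4; 0 0 0)], sign=+1
Σ_t [1,3]: t=1:−1/1440 t=2:+1/192 t=3:−1/432 = 19/8640
(3j)²=361/30030 [(5 3 4; -1 0 1)], sign=-1
⇒ 4πI² = 2166/13013
I = (-1)√(2166/13013/(4π)) = -0.11508947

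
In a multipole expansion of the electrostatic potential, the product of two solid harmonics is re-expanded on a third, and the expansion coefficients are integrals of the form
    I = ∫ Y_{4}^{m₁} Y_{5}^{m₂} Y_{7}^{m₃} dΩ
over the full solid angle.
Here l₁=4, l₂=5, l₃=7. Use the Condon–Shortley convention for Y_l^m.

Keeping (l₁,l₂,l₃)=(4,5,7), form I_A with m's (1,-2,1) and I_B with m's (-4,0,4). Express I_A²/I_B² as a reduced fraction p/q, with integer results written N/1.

1681/10780

l's match ⇒ only the (l;m) 3-j factors differ between A and B.
A: triangle coeff Δ(4,5,7) = 1/6126120; Σ_t [0,2]: t=0:+1/51840 t=1:−1/69120 t=2:+1/1209600 = 41/7257600; (3j)²=1681/510510 [(4 5 7; 1 -2 1)], sign=+1
B: triangle coeff Δ(4,5,7) = 1/6126120; Σ_t [2,2]: t=2:+1/1036800 = 1/1036800; (3j)²=14/663 [(4 5 7; -4 0 4)], sign=-1
I_A²/I_B² = (1681/510510)/(14/663) = 1681/10780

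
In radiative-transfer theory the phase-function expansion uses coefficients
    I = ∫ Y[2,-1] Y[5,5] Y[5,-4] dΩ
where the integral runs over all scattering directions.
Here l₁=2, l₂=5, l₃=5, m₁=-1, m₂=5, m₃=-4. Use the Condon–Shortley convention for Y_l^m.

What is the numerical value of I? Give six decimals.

-0.187924

m-sum 0 ✓  L=12 even ✓  3≤5≤7 ✓
Π(2lᵢ+1) = 5×11×11 = 605
triangle coeff Δ(2,5,5) = 1/38610
Σ_t [0,2]: t=0:+1/2880 t=1:−1/576 t=2:+1/2880 = -1/960
(3j)²=10/429 [(2 5 5; 0 0 0)], sign=+1
Σ_t [2,2]: t=2:+1/80640 = 1/80640
(3j)²=9/286 [(2 5 5; -1 5 -4)], sign=-1
⇒ 4πI² = 75/169
I = (-1)√(75/169/(4π)) = -0.18792404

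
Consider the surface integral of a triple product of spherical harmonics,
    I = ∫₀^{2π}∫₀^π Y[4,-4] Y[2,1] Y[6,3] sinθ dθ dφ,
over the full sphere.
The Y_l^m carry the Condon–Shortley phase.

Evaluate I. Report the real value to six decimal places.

Checks pass: Σm=0; 12 even; l₃=6∈[2,6].
(2·4+1)(2·2+1)(2·6+1) = 585
Δ: 0! 8! 4! / 13! → 1/6435
sum: t=0:+1/2304 = 1/2304
3j²(4 2 6; 0 0 0) = Δ·Π!·Σ² = 5/143  (sign +1)
sum: t=0:+1/241920 = 1/241920
3j²(4 2 6; -4 1 3) = Δ·Π!·Σ² = 1/715  (sign -1)
combine: 4πI² = 585·5/143·1/715 = 45/1573
take √, sign -1: I = -0.04771303

-0.047713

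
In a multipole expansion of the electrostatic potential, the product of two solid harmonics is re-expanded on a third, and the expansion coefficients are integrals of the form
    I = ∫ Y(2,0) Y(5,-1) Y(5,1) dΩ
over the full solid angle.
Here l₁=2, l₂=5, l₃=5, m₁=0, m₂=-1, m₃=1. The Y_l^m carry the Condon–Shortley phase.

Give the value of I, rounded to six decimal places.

Checks pass: Σm=0; 12 even; l₃=5∈[3,7].
(2·2+1)(2·5+1)(2·5+1) = 605
Δ: 2! 2! 8! / 13! → 1/38610
sum: t=0:+1/2880 t=1:−1/576 t=2:+1/2880 = -1/960
3j²(2 5 5; 0 0 0) = Δ·Π!·Σ² = 10/429  (sign +1)
sum: t=0:+1/2304 t=1:−1/720 t=2:+1/5760 = -1/1280
3j²(2 5 5; 0 -1 1) = Δ·Π!·Σ² = 27/1430  (sign -1)
combine: 4πI² = 605·10/429·27/1430 = 45/169
take √, sign -1: I = -0.14556534

-0.145565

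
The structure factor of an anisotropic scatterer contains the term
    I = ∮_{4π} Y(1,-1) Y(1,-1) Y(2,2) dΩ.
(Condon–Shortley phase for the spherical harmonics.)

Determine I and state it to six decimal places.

m-sum 0 ✓  L=4 even ✓  0≤2≤2 ✓
Π(2lᵢ+1) = 3×3×5 = 45
triangle coeff Δ(1,1,2) = 1/30
Σ_t [0,0]: t=0:+1/1 = 1/1
(3j)²=2/15 [(1 1 2; 0 0 0)], sign=+1
Σ_t [0,0]: t=0:+1/4 = 1/4
(3j)²=1/5 [(1 1 2; -1 -1 2)], sign=+1
⇒ 4πI² = 6/5
I = (+1)√(6/5/(4π)) = 0.30901936

0.309019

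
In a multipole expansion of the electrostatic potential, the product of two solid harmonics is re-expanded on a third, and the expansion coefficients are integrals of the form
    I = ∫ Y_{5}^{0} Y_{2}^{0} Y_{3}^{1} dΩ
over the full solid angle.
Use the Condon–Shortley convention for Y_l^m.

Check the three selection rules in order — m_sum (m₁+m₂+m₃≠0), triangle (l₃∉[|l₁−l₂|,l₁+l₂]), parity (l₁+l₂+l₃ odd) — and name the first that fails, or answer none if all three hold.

azimuthal sum: 0 + 0 + 1 = 1  ✗
3 ≤ 3 ≤ 7 (triangle on l)
L = 5 + 2 + 3 = 10 (even)

m_sum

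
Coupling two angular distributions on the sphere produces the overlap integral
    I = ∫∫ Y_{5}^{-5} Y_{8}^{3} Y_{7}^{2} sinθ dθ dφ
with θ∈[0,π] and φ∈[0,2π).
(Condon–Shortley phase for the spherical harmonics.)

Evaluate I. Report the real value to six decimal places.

Checks pass: Σm=0; 20 even; l₃=7∈[3,13].
(2·5+1)(2·8+1)(2·7+1) = 2805
Δ: 6! 4! 10! / 21! → 1/814773960
sum: t=1:−1/87091200 t=2:+1/4976640 t=3:−1/2073600 t=4:+1/4976640 t=5:−1/87091200 = -1/9676800
3j²(5 8 7; 0 0 0) = Δ·Π!·Σ² = 360/46189  (sign +1)
sum: t=6:+1/248832000 = 1/248832000
3j²(5 8 7; -5 3 2) = Δ·Π!·Σ² = 63/4199  (sign -1)
combine: 4πI² = 2805·360/46189·63/4199 = 340200/1037153
take √, sign -1: I = -0.16156259

-0.161563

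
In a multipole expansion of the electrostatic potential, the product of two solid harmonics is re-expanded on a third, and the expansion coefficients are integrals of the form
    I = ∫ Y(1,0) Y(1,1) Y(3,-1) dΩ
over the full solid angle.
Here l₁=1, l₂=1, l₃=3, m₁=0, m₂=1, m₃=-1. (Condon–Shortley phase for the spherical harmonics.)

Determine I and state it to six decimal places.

l₃=3 ∉ [0,2] — triangle fails ⇒ I = 0

0.000000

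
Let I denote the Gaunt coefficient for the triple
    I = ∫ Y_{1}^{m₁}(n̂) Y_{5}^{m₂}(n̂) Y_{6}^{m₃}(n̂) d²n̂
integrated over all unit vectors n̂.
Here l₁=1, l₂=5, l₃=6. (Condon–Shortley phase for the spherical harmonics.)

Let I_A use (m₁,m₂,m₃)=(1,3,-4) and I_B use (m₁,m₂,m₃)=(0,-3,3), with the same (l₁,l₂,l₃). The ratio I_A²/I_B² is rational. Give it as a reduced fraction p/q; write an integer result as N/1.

5/3

l's match ⇒ only the (l;m) 3-j factors differ between A and B.
A: triangle coeff Δ(1,5,6) = 1/858; Σ_t [0,0]: t=0:+1/161280 = 1/161280; (3j)²=15/286 [(1 5 6; 1 3 -4)], sign=+1
B: triangle coeff Δ(1,5,6) = 1/858; Σ_t [0,0]: t=0:+1/80640 = 1/80640; (3j)²=9/286 [(1 5 6; 0 -3 3)], sign=-1
I_A²/I_B² = (15/286)/(9/286) = 5/3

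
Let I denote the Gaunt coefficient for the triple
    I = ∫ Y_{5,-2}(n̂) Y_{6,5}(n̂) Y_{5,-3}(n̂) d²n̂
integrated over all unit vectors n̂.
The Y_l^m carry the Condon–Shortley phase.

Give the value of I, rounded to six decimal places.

-0.065948

Checks pass: Σm=0; 16 even; l₃=5∈[1,11].
(2·5+1)(2·6+1)(2·5+1) = 1573
Δ: 6! 4! 6! / 17! → 1/28588560
sum: t=1:−1/345600 t=2:+1/13824 t=3:−1/5184 t=4:+1/13824 t=5:−1/345600 = -7/129600
3j²(5 6 5; 0 0 0) = Δ·Π!·Σ² = 80/7293  (sign +1)
sum: t=5:−1/345600 t=6:+1/518400 = -1/1036800
3j²(5 6 5; -2 5 -3) = Δ·Π!·Σ² = 7/2210  (sign -1)
combine: 4πI² = 1573·80/7293·7/2210 = 616/11271
take √, sign -1: I = -0.06594839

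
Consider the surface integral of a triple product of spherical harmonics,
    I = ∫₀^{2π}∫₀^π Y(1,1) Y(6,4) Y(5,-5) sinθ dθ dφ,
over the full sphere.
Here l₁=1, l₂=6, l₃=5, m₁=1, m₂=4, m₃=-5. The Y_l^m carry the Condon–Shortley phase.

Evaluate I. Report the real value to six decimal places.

Rules hold: Σm=0, L=12 even, 5≤5≤7.
N = 3·13·11 = 429
Δ = 2!·0!·10!/13! = 1/858
Racah Σ t=1..1: t=1:−1/14400 = -1/14400
⇒ 3j(1 6 5; 0 0 0)² = 6/143, sgn +1
Racah Σ t=0..0: t=0:+1/7257600 = 1/7257600
⇒ 3j(1 6 5; 1 4 -5)² = 1/858, sgn +1
4πI² = N·(3j₀)²·(3jₘ)² = 3/143
I = +1·√(0.020979/4π) = 0.04085899

0.040859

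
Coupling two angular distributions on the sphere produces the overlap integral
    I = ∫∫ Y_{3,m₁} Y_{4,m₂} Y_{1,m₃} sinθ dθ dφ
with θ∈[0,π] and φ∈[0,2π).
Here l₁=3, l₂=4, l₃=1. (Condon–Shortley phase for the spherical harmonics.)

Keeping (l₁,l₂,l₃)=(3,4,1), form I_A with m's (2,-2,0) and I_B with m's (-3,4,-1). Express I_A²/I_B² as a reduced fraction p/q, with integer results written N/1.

Same 3,4,1: normalisation and zero-m 3j drop out of the ratio.
A: Δ: 6! 0! 2! / 9! → 1/252; sum: t=1:−1/120 = -1/120; 3j²(3 4 1; 2 -2 0) = Δ·Π!·Σ² = 1/21  (sign +1)
B: Δ: 6! 0! 2! / 9! → 1/252; sum: t=6:+1/1440 = 1/1440; 3j²(3 4 1; -3 4 -1) = Δ·Π!·Σ² = 1/9  (sign +1)
I_A²/I_B² = (1/21)/(1/9) = 3/7

3/7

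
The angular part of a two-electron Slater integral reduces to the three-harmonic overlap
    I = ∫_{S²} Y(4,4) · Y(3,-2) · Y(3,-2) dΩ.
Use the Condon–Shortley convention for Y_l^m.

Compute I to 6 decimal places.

0.214561

Rules hold: Σm=0, L=10 even, 1≤3≤7.
N = 9·7·7 = 441
Δ = 4!·4!·2!/11! = 1/34650
Racah Σ t=1..3: t=1:−1/72 t=2:+1/16 t=3:−1/72 = 5/144
⇒ 3j(4 3 3; 0 0 0)² = 2/77, sgn -1
Racah Σ t=0..0: t=0:+1/576 = 1/576
⇒ 3j(4 3 3; 4 -2 -2)² = 5/99, sgn -1
4πI² = N·(3j₀)²·(3jₘ)² = 70/121
I = +1·√(0.578512/4π) = 0.21456131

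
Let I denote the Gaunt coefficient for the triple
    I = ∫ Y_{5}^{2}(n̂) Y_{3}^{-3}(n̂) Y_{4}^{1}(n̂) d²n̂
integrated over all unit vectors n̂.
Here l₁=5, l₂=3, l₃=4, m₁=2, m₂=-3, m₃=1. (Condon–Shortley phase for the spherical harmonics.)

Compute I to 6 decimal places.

-0.179179

m-sum 0 ✓  L=12 even ✓  2≤4≤8 ✓
Π(2lᵢ+1) = 11×7×9 = 693
triangle coeff Δ(5,3,4) = 1/180180
Σ_t [1,3]: t=1:−1/576 t=2:+1/144 t=3:−1/576 = 1/288
(3j)²=20/1001 [(5 3 4; 0 0 0)], sign=+1
Σ_t [0,0]: t=0:+1/1728 = 1/1728
(3j)²=25/858 [(5 3 4; 2 -3 1)], sign=-1
⇒ 4πI² = 750/1859
I = (-1)√(750/1859/(4π)) = -0.17917854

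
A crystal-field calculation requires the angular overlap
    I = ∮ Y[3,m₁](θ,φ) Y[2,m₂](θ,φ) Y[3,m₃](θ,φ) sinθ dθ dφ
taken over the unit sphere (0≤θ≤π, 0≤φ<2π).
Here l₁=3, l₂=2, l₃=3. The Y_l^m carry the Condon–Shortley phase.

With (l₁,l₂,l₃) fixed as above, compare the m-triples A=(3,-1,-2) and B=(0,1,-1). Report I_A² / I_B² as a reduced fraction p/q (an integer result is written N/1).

Shared (l₁,l₂,l₃)=(3,2,3): N and (l;000)² cancel in I_A²/I_B².
A: Δ = 2!·4!·2!/9! = 1/3780; Racah Σ t=0..0: t=0:+1/48 = 1/48; ⇒ 3j(3 2 3; 3 -1 -2)² = 5/84, sgn -1
B: Δ = 2!·4!·2!/9! = 1/3780; Racah Σ t=1..2: t=1:−1/8 t=2:+1/12 = -1/24; ⇒ 3j(3 2 3; 0 1 -1)² = 1/210, sgn -1
I_A²/I_B² = (5/84)/(1/210) = 25/2

25/2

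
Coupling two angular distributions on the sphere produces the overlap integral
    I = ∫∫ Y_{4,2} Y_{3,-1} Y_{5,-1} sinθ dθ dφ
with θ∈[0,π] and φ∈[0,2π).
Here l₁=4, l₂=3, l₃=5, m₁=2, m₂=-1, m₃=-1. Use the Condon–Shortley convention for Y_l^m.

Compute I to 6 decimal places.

Rules hold: Σm=0, L=12 even, 1≤5≤7.
N = 9·7·11 = 693
Δ = 2!·6!·4!/13! = 1/180180
Racah Σ t=0..2: t=0:+1/576 t=1:−1/144 t=2:+1/576 = -1/288
⇒ 3j(4 3 5; 0 0 0)² = 20/1001, sgn +1
Racah Σ t=0..2: t=0:+1/384 t=1:−1/720 t=2:+1/34560 = 43/34560
⇒ 3j(4 3 5; 2 -1 -1)² = 1849/180180, sgn +1
4πI² = N·(3j₀)²·(3jₘ)² = 1849/13013
I = +1·√(0.142089/4π) = 0.10633465

0.106335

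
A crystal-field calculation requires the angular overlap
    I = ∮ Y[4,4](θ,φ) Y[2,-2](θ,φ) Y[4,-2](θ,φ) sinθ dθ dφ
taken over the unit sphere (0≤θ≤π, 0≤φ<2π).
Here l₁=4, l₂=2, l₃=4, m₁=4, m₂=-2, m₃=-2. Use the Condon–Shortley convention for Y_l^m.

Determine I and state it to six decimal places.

Checks pass: Σm=0; 10 even; l₃=4∈[2,6].
(2·4+1)(2·2+1)(2·4+1) = 405
Δ: 2! 6! 2! / 11! → 1/13860
sum: t=0:+1/192 t=1:−1/36 t=2:+1/192 = -5/288
3j²(4 2 4; 0 0 0) = Δ·Π!·Σ² = 20/693  (sign -1)
sum: t=0:+1/2880 = 1/2880
3j²(4 2 4; 4 -2 -2) = Δ·Π!·Σ² = 2/165  (sign +1)
combine: 4πI² = 405·20/693·2/165 = 120/847
take √, sign -1: I = -0.10618031

-0.106180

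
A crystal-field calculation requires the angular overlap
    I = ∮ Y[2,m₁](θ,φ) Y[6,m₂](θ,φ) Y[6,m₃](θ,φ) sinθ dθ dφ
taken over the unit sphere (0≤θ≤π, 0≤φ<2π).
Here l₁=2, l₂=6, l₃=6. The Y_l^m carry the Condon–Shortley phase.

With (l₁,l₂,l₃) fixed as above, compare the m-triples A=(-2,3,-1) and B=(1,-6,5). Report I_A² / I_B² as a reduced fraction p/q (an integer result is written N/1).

Shared (l₁,l₂,l₃)=(2,6,6): N and (l;000)² cancel in I_A²/I_B².
A: Δ = 2!·2!·10!/15! = 1/90090; Racah Σ t=2..2: t=2:+1/120960 = 1/120960; ⇒ 3j(2 6 6; -2 3 -1)² = 24/1001, sgn -1
B: Δ = 2!·2!·10!/15! = 1/90090; Racah Σ t=0..0: t=0:+1/7257600 = 1/7257600; ⇒ 3j(2 6 6; 1 -6 5)² = 11/455, sgn -1
I_A²/I_B² = (24/1001)/(11/455) = 120/121

120/121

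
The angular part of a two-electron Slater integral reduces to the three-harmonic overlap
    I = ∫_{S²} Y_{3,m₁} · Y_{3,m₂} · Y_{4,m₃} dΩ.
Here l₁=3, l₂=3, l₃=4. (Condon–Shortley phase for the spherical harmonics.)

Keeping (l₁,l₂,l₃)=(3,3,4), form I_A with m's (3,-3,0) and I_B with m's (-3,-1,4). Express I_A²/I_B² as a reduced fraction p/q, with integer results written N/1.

3/14

l's match ⇒ only the (l;m) 3-j factors differ between A and B.
A: triangle coeff Δ(3,3,4) = 1/34650; Σ_t [0,0]: t=0:+1/1152 = 1/1152; (3j)²=1/154 [(3 3 4; 3 -3 0)], sign=+1
B: triangle coeff Δ(3,3,4) = 1/34650; Σ_t [2,2]: t=2:+1/1152 = 1/1152; (3j)²=1/33 [(3 3 4; -3 -1 4)], sign=+1
I_A²/I_B² = (1/154)/(1/33) = 3/14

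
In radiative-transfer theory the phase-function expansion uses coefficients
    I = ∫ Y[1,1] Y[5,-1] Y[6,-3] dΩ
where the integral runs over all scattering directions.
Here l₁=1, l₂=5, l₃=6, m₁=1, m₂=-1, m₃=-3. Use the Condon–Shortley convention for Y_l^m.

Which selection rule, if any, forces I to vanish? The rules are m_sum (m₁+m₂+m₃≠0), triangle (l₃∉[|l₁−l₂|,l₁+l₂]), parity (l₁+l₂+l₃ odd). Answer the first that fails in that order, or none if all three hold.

m_sum

Σmᵢ = -3  ✗
l₃∈[|l₁−l₂|,l₁+l₂]=[4,6], have l₃=6
Σlᵢ = 12 ⇒ even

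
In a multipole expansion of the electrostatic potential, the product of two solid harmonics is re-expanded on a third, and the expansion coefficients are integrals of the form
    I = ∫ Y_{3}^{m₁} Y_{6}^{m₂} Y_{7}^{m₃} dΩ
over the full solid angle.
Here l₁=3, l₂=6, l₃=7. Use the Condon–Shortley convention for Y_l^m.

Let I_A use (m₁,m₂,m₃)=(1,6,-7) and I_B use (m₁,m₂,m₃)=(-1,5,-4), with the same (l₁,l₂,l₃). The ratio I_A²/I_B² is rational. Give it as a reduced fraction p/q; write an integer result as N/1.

21/13

Shared (l₁,l₂,l₃)=(3,6,7): N and (l;000)² cancel in I_A²/I_B².
A: Δ = 2!·4!·10!/17! = 1/2042040; Racah Σ t=2..2: t=2:+1/174182400 = 1/174182400; ⇒ 3j(3 6 7; 1 6 -7)² = 11/340, sgn +1
B: Δ = 2!·4!·10!/17! = 1/2042040; Racah Σ t=1..2: t=1:−1/21772800 t=2:+1/2903040 = 13/43545600; ⇒ 3j(3 6 7; -1 5 -4)² = 143/7140, sgn -1
I_A²/I_B² = (11/340)/(143/7140) = 21/13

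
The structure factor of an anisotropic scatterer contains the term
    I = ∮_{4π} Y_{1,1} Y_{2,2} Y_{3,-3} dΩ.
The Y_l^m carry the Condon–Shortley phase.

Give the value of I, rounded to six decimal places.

m-sum 0 ✓  L=6 even ✓  1≤3≤3 ✓
Π(2lᵢ+1) = 3×5×7 = 105
triangle coeff Δ(1,2,3) = 1/105
Σ_t [0,0]: t=0:+1/4 = 1/4
(3j)²=3/35 [(1 2 3; 0 0 0)], sign=-1
Σ_t [0,0]: t=0:+1/48 = 1/48
(3j)²=1/7 [(1 2 3; 1 2 -3)], sign=+1
⇒ 4πI² = 9/7
I = (-1)√(9/7/(4π)) = -0.31986543

-0.319865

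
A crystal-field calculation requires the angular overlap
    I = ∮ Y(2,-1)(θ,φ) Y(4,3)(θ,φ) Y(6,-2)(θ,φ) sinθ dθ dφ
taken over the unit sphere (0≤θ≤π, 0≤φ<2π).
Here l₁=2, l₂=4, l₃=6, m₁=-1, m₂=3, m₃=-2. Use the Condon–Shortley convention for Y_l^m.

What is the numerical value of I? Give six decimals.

Rules hold: Σm=0, L=12 even, 2≤6≤6.
N = 5·9·13 = 585
Δ = 0!·4!·8!/13! = 1/6435
Racah Σ t=0..0: t=0:+1/2304 = 1/2304
⇒ 3j(2 4 6; 0 0 0)² = 5/143, sgn +1
Racah Σ t=0..0: t=0:+1/30240 = 1/30240
⇒ 3j(2 4 6; -1 3 -2)² = 32/6435, sgn +1
4πI² = N·(3j₀)²·(3jₘ)² = 160/1573
I = +1·√(0.101716/4π) = 0.08996855

0.089969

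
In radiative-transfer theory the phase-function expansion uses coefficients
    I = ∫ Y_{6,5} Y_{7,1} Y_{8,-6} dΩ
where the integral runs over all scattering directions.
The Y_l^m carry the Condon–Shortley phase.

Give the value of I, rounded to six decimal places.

l₁+l₂+l₃=21 is odd: 3j(l;000)=0 ⇒ I=0

0.000000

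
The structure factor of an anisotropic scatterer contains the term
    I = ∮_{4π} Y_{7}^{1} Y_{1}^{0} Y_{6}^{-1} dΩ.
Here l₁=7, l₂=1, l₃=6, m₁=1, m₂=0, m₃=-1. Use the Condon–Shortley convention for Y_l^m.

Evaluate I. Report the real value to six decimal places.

Checks pass: Σm=0; 14 even; l₃=6∈[6,8].
(2·7+1)(2·1+1)(2·6+1) = 585
Δ: 2! 12! 0! / 15! → 1/1365
sum: t=1:−1/518400 = -1/518400
3j²(7 1 6; 0 0 0) = Δ·Π!·Σ² = 7/195  (sign -1)
sum: t=1:−1/604800 = -1/604800
3j²(7 1 6; 1 0 -1) = Δ·Π!·Σ² = 16/455  (sign +1)
combine: 4πI² = 585·7/195·16/455 = 48/65
take √, sign -1: I = -0.24241473

-0.242415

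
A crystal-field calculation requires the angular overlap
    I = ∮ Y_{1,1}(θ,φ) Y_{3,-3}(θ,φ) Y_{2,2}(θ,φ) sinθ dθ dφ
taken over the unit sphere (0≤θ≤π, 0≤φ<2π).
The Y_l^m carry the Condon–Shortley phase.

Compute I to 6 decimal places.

-0.319865

Checks pass: Σm=0; 6 even; l₃=2∈[2,4].
(2·1+1)(2·3+1)(2·2+1) = 105
Δ: 2! 0! 4! / 7! → 1/105
sum: t=1:−1/4 = -1/4
3j²(1 3 2; 0 0 0) = Δ·Π!·Σ² = 3/35  (sign -1)
sum: t=0:+1/48 = 1/48
3j²(1 3 2; 1 -3 2) = Δ·Π!·Σ² = 1/7  (sign +1)
combine: 4πI² = 105·3/35·1/7 = 9/7
take √, sign -1: I = -0.31986543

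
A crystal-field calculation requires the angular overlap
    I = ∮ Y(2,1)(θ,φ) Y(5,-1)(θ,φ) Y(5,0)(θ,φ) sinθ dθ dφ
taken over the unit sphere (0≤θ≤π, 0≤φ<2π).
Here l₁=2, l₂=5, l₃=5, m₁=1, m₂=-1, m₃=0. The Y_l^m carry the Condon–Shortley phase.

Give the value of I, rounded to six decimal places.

-0.036166

Rules hold: Σm=0, L=12 even, 3≤5≤7.
N = 5·11·11 = 605
Δ = 2!·2!·8!/13! = 1/38610
Racah Σ t=0..2: t=0:+1/2880 t=1:−1/576 t=2:+1/2880 = -1/960
⇒ 3j(2 5 5; 0 0 0)² = 10/429, sgn +1
Racah Σ t=0..1: t=0:+1/1152 t=1:−1/1440 = 1/5760
⇒ 3j(2 5 5; 1 -1 0)² = 1/858, sgn -1
4πI² = N·(3j₀)²·(3jₘ)² = 25/1521
I = -1·√(0.0164366/4π) = -0.03616600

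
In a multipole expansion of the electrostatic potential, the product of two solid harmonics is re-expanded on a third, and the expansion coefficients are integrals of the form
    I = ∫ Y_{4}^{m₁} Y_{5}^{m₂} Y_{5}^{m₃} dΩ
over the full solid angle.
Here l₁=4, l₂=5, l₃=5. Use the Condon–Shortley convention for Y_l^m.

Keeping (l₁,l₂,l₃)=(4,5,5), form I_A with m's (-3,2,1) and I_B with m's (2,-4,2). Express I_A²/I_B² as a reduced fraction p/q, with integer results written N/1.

Shared (l₁,l₂,l₃)=(4,5,5): N and (l;000)² cancel in I_A²/I_B².
A: Δ = 4!·4!·6!/15! = 1/3153150; Racah Σ t=3..4: t=3:−1/6912 t=4:+1/5184 = 1/20736; ⇒ 3j(4 5 5; -3 2 1)² = 5/2574, sgn +1
B: Δ = 4!·4!·6!/15! = 1/3153150; Racah Σ t=0..1: t=0:+1/11520 t=1:−1/25920 = 1/20736; ⇒ 3j(4 5 5; 2 -4 2)² = 5/429, sgn -1
I_A²/I_B² = (5/2574)/(5/429) = 1/6

1/6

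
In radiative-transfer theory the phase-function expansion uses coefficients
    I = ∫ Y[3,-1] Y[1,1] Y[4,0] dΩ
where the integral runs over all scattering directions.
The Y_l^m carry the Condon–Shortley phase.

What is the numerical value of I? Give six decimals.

0.150786

Rules hold: Σm=0, L=8 even, 2≤4≤4.
N = 7·3·9 = 189
Δ = 0!·6!·2!/9! = 1/252
Racah Σ t=0..0: t=0:+1/36 = 1/36
⇒ 3j(3 1 4; 0 0 0)² = 4/63, sgn +1
Racah Σ t=0..0: t=0:+1/96 = 1/96
⇒ 3j(3 1 4; -1 1 0)² = 1/42, sgn +1
4πI² = N·(3j₀)²·(3jₘ)² = 2/7
I = +1·√(0.285714/4π) = 0.15078601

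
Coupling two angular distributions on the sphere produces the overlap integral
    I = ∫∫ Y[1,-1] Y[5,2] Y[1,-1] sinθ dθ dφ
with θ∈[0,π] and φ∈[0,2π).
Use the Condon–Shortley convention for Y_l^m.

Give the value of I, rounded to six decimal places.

0.000000

triangle: need 4≤l₃≤6, have 1; I=0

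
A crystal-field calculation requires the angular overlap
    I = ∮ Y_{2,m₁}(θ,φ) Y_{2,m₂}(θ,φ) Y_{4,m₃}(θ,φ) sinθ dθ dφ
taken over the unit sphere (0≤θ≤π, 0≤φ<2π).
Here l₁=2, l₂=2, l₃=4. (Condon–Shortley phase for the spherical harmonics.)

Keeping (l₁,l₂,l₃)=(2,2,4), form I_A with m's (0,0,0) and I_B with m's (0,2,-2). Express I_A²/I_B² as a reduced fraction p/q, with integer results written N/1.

12/5

l's match ⇒ only the (l;m) 3-j factors differ between A and B.
A: triangle coeff Δ(2,2,4) = 1/630; Σ_t [0,0]: t=0:+1/16 = 1/16; (3j)²=2/35 [(2 2 4; 0 0 0)], sign=+1
B: triangle coeff Δ(2,2,4) = 1/630; Σ_t [0,0]: t=0:+1/96 = 1/96; (3j)²=1/42 [(2 2 4; 0 2 -2)], sign=+1
I_A²/I_B² = (2/35)/(1/42) = 12/5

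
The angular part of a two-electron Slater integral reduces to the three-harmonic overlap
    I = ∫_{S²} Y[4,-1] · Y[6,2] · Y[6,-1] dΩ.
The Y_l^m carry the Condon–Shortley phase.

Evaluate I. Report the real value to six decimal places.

m-sum 0 ✓  L=16 even ✓  2≤6≤10 ✓
Π(2lᵢ+1) = 9×13×13 = 1521
triangle coeff Δ(4,6,6) = 1/15315300
Σ_t [0,4]: t=0:+1/829440 t=1:−1/25920 t=2:+1/9216 t=3:−1/25920 t=4:+1/829440 = 7/207360
(3j)²=28/2431 [(4 6 6; 0 0 0)], sign=+1
Σ_t [1,4]: t=1:−1/725760 t=2:+1/34560 t=3:−1/17280 t=4:+1/82944 = -53/2903040
(3j)²=2809/306306 [(4 6 6; -1 2 -1)], sign=+1
⇒ 4πI² = 5618/34969
I = (+1)√(5618/34969/(4π)) = 0.11306920

0.113069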